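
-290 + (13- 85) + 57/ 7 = -2477/7 = -353.86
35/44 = 0.80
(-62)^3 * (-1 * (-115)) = -27407720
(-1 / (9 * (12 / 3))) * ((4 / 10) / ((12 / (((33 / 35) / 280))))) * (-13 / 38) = 143/134064000 = 0.00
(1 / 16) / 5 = 0.01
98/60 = 49/30 = 1.63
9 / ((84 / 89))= 267/28 = 9.54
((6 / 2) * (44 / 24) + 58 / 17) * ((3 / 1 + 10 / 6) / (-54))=-707/918 = -0.77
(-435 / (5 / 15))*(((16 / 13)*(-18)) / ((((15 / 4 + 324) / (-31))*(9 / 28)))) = -48330240/5681 = -8507.35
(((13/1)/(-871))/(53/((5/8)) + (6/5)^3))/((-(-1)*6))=-125/4348032 = 0.00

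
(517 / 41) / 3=517/123 = 4.20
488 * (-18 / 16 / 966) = -183/322 = -0.57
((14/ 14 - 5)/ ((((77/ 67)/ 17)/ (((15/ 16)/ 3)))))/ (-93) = 5695/28644 = 0.20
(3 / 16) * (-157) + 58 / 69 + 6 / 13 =-403799/14352 = -28.14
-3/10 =-0.30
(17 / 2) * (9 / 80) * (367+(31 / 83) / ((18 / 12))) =932739/2656 = 351.18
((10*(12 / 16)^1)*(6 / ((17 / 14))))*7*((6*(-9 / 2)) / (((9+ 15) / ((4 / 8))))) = -19845/136 = -145.92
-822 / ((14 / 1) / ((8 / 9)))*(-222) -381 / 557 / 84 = 180699585/15596 = 11586.28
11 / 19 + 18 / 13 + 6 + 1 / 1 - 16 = -1738/247 = -7.04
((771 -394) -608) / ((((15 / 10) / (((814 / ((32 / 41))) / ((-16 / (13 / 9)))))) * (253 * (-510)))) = -1518517/13512960 = -0.11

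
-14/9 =-1.56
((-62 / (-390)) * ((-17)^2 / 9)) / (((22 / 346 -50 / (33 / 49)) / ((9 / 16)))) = -1002881/25907440 = -0.04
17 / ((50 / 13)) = 221/50 = 4.42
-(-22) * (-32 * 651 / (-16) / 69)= 9548/23 = 415.13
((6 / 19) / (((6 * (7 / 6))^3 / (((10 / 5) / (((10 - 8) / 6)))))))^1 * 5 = 180/6517 = 0.03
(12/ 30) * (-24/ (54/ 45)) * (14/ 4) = -28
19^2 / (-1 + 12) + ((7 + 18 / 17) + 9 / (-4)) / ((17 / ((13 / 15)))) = 1263245/38148 = 33.11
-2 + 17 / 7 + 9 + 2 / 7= 68/7 = 9.71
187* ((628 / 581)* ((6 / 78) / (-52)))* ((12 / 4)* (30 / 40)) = -264231/392756 = -0.67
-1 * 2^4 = -16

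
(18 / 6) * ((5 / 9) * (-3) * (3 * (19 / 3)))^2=9025/3 = 3008.33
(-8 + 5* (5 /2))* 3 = 27/2 = 13.50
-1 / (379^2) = -1/143641 = 0.00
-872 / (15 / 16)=-13952/15 = -930.13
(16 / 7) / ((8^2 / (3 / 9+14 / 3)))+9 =9.18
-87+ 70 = -17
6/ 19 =0.32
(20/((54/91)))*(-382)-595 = -13469.81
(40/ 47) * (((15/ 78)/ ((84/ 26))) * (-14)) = -100/141 = -0.71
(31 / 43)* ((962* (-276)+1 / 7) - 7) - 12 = -1340028/7 = -191432.57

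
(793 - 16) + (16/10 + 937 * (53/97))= 625926/485 = 1290.57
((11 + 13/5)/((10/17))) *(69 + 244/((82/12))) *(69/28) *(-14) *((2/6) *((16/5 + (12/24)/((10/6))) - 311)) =85606713/10 = 8560671.30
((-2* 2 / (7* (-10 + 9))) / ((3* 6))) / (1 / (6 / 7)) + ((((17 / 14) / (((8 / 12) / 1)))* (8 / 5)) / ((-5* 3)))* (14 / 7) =-1328/3675 = -0.36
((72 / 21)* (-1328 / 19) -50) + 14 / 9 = -344836/1197 = -288.08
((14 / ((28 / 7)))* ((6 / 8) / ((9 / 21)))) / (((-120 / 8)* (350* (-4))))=7/24000 = 0.00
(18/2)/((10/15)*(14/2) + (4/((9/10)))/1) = 81/82 = 0.99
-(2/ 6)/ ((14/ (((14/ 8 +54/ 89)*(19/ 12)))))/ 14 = -15941/2511936 = -0.01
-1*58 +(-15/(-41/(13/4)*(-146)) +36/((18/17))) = -574851/23944 = -24.01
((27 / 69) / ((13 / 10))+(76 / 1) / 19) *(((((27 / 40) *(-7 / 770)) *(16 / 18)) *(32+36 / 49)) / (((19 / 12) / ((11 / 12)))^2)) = -0.26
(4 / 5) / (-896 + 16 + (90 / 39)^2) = -169/184775 = 0.00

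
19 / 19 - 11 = -10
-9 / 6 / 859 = -3/1718 = 0.00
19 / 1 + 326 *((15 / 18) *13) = 10652/3 = 3550.67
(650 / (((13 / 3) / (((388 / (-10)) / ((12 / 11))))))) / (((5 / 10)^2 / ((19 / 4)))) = -101365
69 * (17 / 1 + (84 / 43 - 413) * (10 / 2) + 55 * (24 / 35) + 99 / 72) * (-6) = 996484959/1204 = 827645.31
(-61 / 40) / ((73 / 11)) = -671/2920 = -0.23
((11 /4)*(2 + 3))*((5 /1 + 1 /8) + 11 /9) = 25135/288 = 87.27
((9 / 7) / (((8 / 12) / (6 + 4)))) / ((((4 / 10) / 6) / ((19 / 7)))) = 38475/49 = 785.20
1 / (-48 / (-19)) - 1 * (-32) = 1555/48 = 32.40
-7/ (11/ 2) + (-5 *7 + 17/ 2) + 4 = -523/22 = -23.77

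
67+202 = 269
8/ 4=2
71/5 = 14.20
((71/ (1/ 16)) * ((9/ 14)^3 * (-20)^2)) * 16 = 662515200/343 = 1931531.20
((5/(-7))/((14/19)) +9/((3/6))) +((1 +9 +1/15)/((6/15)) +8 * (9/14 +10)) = 18719/147 = 127.34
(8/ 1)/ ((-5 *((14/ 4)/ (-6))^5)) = 1990656/84035 = 23.69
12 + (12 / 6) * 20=52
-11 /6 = -1.83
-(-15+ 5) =10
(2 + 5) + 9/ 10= 79/10 = 7.90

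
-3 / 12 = -1/4 = -0.25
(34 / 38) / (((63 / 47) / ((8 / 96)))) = 799/14364 = 0.06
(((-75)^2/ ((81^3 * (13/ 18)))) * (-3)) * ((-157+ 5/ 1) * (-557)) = -105830000/28431 = -3722.35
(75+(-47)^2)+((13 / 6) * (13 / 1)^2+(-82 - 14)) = 15325/6 = 2554.17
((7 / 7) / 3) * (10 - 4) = 2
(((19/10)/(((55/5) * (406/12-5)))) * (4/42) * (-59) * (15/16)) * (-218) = 366567/53284 = 6.88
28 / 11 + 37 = 39.55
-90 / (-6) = 15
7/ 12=0.58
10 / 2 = 5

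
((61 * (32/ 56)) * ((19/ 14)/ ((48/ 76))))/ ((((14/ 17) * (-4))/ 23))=-8610211/16464 = -522.97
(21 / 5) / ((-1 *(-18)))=7/30 = 0.23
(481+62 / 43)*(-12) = -248940/43 = -5789.30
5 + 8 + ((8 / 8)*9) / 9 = 14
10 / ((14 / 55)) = 275/7 = 39.29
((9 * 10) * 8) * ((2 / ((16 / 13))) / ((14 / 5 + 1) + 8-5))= 2925/17 = 172.06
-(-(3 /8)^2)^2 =-81/4096 = -0.02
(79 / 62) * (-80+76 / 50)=-100.00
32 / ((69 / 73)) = 33.86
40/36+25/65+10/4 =935/234 = 4.00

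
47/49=0.96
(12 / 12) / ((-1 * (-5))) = 1/5 = 0.20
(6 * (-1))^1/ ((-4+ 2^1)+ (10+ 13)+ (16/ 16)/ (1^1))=-3/11 = -0.27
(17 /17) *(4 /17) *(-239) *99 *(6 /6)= -94644/17 = -5567.29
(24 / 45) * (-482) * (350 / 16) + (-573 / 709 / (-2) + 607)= -21337763/4254 = -5015.93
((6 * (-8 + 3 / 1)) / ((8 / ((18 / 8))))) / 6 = -45/32 = -1.41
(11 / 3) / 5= 0.73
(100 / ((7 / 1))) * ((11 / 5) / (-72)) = -55/126 = -0.44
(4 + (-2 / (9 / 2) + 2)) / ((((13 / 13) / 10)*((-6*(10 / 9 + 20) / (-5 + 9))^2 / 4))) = 0.22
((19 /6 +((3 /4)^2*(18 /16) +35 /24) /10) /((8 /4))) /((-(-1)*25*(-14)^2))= 4321/12544000 = 0.00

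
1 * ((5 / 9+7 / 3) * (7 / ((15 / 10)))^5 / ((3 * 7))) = 1997632/6561 = 304.47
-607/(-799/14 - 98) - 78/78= 6327/2171 = 2.91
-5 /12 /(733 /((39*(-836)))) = 13585/733 = 18.53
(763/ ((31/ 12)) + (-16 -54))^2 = 48804196/961 = 50784.80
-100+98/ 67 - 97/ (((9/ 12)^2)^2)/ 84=-11645938/113967 = -102.19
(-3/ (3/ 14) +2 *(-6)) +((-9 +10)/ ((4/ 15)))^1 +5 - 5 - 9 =-125/4 = -31.25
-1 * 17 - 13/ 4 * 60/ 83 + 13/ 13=-1523/83 = -18.35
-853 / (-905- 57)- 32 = -29931/962 = -31.11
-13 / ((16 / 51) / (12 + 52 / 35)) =-39117/70 = -558.81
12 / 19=0.63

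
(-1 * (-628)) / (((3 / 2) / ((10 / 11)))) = 12560/33 = 380.61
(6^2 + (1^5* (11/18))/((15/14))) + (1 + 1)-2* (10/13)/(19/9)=1261829/33345 = 37.84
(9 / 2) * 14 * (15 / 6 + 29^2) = 106281/2 = 53140.50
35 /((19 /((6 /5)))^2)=0.14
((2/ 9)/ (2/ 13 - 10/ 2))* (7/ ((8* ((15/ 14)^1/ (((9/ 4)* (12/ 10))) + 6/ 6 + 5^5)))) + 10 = 5454353/545436 = 10.00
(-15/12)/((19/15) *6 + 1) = -25/172 = -0.15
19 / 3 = 6.33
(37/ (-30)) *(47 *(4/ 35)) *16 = -55648/525 = -106.00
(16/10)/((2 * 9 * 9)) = 4/405 = 0.01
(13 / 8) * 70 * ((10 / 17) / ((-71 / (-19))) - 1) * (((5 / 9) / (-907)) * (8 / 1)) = 514150/1094749 = 0.47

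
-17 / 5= -3.40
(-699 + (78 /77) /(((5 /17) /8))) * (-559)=375338.74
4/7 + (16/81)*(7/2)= 716/567 = 1.26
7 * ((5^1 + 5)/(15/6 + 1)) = 20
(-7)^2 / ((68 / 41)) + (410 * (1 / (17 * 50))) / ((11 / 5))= 22263/748 = 29.76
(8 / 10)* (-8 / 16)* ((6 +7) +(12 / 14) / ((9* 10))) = -2732/525 = -5.20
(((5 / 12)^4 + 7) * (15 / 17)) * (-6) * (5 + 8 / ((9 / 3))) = -16764355/58752 = -285.34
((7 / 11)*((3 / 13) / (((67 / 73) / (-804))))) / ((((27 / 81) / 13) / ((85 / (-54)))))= 86870/11 = 7897.27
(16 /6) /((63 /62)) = 496/189 = 2.62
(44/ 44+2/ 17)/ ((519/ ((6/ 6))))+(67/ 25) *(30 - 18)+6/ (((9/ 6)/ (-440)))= -381117833/220575 = -1727.84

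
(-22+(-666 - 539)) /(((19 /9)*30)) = -3681/190 = -19.37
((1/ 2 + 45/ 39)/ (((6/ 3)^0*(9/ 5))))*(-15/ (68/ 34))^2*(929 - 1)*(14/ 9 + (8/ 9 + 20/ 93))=462637000/3627 = 127553.63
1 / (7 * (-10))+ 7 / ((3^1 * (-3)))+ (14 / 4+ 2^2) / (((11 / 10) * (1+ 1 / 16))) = 662687/117810 = 5.63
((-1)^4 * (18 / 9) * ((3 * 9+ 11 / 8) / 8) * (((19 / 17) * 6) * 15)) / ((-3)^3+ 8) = -10215/272 = -37.56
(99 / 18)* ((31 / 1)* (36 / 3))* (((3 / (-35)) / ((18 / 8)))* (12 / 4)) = -233.83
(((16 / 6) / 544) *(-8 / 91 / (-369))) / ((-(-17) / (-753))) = -502/9704331 = 0.00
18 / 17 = 1.06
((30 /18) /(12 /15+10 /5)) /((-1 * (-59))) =25/2478 = 0.01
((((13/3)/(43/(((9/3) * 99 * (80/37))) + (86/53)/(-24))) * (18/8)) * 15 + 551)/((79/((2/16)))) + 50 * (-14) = -545160333/516344 = -1055.81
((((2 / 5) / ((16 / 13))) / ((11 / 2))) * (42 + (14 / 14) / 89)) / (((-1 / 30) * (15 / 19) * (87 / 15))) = -923533/56782 = -16.26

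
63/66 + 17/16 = 355/176 = 2.02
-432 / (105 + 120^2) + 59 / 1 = 285121/4835 = 58.97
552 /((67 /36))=296.60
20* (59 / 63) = 1180/63 = 18.73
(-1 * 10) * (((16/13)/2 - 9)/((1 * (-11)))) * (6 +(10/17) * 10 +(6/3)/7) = -1578320/17017 = -92.75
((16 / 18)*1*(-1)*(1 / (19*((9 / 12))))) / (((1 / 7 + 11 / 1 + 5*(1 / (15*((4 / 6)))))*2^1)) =-224/83619 = 0.00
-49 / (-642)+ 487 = 312703/642 = 487.08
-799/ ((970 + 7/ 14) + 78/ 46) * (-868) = 31902472/44721 = 713.37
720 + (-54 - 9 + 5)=662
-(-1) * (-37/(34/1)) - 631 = -21491/34 = -632.09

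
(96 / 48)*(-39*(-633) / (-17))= -49374/17 = -2904.35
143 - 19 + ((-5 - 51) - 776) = -708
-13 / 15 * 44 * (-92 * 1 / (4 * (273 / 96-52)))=-2944/165 = -17.84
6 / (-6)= -1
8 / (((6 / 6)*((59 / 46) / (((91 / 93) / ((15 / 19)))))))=636272/82305 = 7.73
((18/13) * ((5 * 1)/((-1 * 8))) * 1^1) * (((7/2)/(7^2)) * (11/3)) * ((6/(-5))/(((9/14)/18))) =99/13 = 7.62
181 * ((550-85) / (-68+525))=84165/457 = 184.17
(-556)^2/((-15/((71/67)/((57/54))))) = -131691936/6365 = -20690.01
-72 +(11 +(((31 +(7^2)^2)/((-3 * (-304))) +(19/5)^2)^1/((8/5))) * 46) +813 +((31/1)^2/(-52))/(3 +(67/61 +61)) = 962923388/774345 = 1243.53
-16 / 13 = -1.23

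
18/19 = 0.95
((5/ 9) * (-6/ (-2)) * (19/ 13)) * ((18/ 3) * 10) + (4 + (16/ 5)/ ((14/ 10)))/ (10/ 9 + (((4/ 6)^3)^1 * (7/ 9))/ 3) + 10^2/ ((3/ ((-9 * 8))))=-88599806/39403 = -2248.55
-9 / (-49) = 9/49 = 0.18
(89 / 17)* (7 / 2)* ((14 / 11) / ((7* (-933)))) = -623/174471 = 0.00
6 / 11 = 0.55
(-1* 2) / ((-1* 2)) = 1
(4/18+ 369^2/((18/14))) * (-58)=-6142386.89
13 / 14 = 0.93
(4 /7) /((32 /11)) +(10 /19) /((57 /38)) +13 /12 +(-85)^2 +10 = 7699775/1064 = 7236.63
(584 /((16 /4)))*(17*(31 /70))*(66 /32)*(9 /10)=11425887/5600 = 2040.34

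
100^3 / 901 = 1000000/901 = 1109.88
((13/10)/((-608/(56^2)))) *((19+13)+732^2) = -341340272/95 = -3593055.49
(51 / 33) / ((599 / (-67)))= -1139/6589 = -0.17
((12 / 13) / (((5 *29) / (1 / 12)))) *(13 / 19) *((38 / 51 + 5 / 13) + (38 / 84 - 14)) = -38421/8523970 = 0.00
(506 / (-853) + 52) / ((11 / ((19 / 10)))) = 83315/9383 = 8.88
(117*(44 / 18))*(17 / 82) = 59.29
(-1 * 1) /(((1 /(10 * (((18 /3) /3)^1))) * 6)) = -10/3 = -3.33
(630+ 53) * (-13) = -8879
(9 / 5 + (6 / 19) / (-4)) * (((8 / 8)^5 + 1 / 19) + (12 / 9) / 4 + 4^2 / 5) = 142463/18050 = 7.89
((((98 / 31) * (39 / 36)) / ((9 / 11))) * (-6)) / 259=-1001/10323 = -0.10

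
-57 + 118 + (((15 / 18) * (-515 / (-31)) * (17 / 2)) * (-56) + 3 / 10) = -6071491/930 = -6528.48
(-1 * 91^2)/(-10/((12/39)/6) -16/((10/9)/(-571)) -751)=-41405/36382 = -1.14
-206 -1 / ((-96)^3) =-182255615/884736 = -206.00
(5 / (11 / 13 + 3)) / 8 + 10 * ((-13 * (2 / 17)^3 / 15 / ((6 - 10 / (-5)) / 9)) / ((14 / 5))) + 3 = 8685323/2751280 = 3.16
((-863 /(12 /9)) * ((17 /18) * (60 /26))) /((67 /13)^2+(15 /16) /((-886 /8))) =-422451445/7951973 = -53.13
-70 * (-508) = 35560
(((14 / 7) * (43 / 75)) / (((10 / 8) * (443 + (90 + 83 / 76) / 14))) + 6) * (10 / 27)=307567076/138358125 = 2.22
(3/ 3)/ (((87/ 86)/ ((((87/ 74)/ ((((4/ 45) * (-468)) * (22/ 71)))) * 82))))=-625865/84656 = -7.39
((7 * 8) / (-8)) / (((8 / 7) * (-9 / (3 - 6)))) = -49/24 = -2.04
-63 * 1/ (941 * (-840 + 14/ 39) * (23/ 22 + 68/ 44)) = 1287/41818981 = 0.00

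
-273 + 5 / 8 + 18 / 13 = -28183/104 = -270.99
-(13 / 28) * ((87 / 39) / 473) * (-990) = 1305/602 = 2.17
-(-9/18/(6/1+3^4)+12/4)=-521/174 = -2.99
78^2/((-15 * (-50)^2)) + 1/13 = -3466/40625 = -0.09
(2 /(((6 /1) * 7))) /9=0.01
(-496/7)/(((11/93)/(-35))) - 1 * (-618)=237438/11 = 21585.27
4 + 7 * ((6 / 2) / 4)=37/4 = 9.25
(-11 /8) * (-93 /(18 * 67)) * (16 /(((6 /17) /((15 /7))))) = 28985/2814 = 10.30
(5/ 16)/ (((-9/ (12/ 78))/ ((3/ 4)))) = -5/1248 = 0.00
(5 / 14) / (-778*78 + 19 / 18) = -45/7646051 = 0.00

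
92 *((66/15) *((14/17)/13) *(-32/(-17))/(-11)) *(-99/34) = 4080384/319345 = 12.78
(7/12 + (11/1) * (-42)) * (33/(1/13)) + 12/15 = -3958939/20 = -197946.95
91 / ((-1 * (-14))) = 13/2 = 6.50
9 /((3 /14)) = 42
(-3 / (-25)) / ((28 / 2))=0.01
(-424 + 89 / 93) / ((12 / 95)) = -3737585/1116 = -3349.09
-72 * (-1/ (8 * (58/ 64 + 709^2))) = 288/16085821 = 0.00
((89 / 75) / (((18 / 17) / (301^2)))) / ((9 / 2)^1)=137079313/6075 = 22564.50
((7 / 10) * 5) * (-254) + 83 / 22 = -19475/22 = -885.23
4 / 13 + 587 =7635/13 = 587.31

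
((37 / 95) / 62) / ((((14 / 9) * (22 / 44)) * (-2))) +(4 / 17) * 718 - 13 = 218595799/1401820 = 155.94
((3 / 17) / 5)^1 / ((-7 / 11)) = -33/595 = -0.06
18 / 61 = 0.30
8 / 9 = 0.89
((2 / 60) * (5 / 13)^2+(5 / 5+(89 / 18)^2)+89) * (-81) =-9270.65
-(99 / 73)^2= -9801/5329 = -1.84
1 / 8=0.12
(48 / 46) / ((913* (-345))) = -8/2414885 = 0.00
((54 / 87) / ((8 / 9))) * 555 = 44955/116 = 387.54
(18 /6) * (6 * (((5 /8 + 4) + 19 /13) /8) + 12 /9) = 7361/416 = 17.69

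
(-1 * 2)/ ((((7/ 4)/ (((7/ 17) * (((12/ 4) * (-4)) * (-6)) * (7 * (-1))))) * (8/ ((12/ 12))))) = 504/17 = 29.65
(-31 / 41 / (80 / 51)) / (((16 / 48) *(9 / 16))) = -527/205 = -2.57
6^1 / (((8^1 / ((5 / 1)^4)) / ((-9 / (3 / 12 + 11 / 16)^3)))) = -5120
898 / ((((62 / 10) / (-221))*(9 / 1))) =-992290/279 = -3556.59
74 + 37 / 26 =1961/26 = 75.42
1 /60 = 0.02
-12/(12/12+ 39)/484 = -3/4840 = 0.00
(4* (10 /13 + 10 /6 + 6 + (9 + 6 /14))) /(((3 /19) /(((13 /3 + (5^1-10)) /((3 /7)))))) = -741304/1053 = -703.99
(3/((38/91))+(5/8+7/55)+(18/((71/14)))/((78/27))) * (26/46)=70720367/13651880 = 5.18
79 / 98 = 0.81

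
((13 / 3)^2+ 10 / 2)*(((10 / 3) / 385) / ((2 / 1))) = 214/2079 = 0.10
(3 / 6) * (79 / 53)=79/106 = 0.75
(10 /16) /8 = 5/64 = 0.08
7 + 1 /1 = 8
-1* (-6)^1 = 6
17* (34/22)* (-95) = -2495.91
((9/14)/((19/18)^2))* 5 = 7290/2527 = 2.88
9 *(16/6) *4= 96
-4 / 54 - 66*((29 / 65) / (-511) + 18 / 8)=-266380589/1793610 = -148.52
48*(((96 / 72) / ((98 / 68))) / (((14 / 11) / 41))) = 490688/343 = 1430.58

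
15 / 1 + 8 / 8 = 16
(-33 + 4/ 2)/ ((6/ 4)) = -62/3 = -20.67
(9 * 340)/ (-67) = -45.67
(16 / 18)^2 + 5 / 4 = 661/324 = 2.04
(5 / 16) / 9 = 5/144 = 0.03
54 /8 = 27/4 = 6.75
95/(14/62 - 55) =-2945/1698 = -1.73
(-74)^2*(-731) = -4002956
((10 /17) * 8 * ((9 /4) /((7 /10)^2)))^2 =324000000/693889 = 466.93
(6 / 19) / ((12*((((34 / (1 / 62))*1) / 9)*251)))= 9/20106104 = 0.00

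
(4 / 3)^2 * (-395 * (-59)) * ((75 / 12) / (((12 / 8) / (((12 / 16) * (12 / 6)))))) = 2330500/9 = 258944.44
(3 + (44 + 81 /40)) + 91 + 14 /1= 6161/40 = 154.02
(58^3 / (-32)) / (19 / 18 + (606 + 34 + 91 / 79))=-17340579/1826438 = -9.49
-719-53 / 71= -51102/71 = -719.75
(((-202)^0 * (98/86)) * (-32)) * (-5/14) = 560/43 = 13.02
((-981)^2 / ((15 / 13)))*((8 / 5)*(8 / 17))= 266894784/425 = 627987.73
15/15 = 1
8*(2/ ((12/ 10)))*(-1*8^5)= -1310720/3 = -436906.67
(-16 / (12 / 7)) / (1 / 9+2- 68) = 84/593 = 0.14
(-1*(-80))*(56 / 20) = 224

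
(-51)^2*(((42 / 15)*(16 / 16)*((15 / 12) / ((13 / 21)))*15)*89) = 510433245/26 = 19632047.88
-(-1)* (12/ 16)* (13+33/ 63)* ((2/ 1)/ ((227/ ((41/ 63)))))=5822/100107 = 0.06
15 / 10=3/2 = 1.50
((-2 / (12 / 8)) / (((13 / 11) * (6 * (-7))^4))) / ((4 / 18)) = -11/6742008 = 0.00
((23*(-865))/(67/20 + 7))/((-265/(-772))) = -2671120/477 = -5599.83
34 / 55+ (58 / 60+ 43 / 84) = 3229/1540 = 2.10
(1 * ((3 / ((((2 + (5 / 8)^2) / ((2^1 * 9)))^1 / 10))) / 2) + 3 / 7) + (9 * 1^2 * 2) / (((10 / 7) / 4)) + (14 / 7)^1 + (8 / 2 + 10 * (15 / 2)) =145638/595 = 244.77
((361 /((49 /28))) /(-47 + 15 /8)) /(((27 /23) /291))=-71392/63 = -1133.21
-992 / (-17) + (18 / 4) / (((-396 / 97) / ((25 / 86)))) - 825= -98674969/128656 = -766.97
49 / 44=1.11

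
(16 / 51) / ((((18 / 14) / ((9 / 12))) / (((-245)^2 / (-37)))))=-1680700/5661 = -296.89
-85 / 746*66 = -2805/373 = -7.52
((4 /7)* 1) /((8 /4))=2/7 = 0.29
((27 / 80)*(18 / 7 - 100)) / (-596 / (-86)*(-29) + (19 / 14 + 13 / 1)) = 395901/2246900 = 0.18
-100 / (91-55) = -25/9 = -2.78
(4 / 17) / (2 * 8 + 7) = 4/391 = 0.01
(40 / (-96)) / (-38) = 5/456 = 0.01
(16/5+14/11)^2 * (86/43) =121032/3025 = 40.01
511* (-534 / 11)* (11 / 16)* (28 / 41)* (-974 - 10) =11460708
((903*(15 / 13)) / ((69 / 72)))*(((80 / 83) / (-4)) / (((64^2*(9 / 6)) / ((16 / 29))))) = -67725/2878772 = -0.02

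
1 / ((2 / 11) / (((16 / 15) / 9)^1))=88/135 = 0.65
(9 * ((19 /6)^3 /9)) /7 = 6859/1512 = 4.54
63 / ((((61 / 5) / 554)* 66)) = 29085/671 = 43.35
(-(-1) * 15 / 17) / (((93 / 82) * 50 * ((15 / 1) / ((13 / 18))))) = 533/711450 = 0.00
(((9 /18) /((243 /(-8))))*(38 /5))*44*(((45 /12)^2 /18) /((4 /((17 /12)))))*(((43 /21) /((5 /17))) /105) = -2597243/25719120 = -0.10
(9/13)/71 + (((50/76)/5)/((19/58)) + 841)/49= 280516759/16326947 = 17.18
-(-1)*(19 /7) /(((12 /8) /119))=646/3 = 215.33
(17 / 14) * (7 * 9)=153/2 = 76.50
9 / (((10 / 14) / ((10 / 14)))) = 9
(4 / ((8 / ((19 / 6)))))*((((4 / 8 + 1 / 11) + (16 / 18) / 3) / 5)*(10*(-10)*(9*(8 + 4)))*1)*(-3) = 100130/11 = 9102.73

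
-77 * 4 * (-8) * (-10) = -24640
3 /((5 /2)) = 1.20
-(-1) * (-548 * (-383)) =209884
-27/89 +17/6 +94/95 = 178541/50730 = 3.52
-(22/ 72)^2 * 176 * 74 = -98494/81 = -1215.98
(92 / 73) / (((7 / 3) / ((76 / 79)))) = 20976/40369 = 0.52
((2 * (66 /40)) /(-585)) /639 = -11/1246050 = 0.00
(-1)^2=1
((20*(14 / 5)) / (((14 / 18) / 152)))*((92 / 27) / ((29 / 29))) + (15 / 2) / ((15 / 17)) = 223795/6 = 37299.17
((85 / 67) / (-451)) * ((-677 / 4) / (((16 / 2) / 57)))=3280065/966944 = 3.39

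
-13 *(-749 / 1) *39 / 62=379743/62 = 6124.89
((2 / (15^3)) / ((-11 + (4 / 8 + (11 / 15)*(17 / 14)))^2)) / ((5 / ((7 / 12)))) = 343/458136450 = 0.00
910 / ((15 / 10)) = 1820/3 = 606.67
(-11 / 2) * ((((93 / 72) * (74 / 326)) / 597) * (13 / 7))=-164021/32696496 = -0.01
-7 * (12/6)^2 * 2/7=-8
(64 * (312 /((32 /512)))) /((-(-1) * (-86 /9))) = -1437696/43 = -33434.79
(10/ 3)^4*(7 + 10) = 170000/81 = 2098.77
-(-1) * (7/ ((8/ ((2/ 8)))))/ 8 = 7/256 = 0.03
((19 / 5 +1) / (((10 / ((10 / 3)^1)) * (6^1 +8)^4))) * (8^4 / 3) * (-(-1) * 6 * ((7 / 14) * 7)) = 2048/1715 = 1.19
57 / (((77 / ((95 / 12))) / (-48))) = -21660/77 = -281.30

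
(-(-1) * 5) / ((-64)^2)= 5/4096 = 0.00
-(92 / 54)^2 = -2116/729 = -2.90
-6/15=-2/5 = -0.40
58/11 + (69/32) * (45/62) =149227/21824 = 6.84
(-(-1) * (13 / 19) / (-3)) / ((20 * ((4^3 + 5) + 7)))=-13/86640 = 0.00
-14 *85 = -1190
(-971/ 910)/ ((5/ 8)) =-3884/2275 = -1.71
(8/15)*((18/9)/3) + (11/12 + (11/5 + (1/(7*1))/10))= 4393/1260 = 3.49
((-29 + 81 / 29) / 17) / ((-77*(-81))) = -760/3074841 = 0.00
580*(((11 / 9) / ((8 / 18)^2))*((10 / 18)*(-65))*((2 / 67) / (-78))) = 39875/804 = 49.60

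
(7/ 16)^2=0.19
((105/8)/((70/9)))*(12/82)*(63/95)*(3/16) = 15309/498560 = 0.03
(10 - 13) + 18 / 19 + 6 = 75/19 = 3.95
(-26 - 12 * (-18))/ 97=190/97 = 1.96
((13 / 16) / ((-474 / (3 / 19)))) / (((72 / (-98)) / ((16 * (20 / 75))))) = 637/405270 = 0.00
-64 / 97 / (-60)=16/1455 = 0.01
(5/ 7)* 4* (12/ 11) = 3.12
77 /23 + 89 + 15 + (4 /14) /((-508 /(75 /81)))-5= 113005549/1104138 = 102.35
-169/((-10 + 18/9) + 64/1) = -169/56 = -3.02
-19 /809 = -0.02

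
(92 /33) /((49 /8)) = 736/1617 = 0.46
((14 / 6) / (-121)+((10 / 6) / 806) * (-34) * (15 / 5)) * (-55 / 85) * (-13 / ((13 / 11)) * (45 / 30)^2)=-3.69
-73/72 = -1.01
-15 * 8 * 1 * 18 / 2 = -1080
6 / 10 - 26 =-127/5 = -25.40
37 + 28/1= 65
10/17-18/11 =-196/187 = -1.05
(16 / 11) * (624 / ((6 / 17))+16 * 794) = 231552/11 = 21050.18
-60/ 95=-0.63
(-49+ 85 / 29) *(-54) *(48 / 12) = 288576/29 = 9950.90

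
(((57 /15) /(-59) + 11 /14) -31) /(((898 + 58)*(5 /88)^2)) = -121049368/12338375 = -9.81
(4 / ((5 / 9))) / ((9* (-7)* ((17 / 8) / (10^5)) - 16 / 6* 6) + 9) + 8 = 39048568/5601071 = 6.97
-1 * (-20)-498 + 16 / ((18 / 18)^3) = -462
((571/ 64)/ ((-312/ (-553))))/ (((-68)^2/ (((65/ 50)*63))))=6631023/23674880 = 0.28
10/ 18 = 5/9 = 0.56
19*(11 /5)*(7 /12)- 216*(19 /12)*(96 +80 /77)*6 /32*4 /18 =-6275909/4620 = -1358.42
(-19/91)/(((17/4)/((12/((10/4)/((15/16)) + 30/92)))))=-125856/638911 = -0.20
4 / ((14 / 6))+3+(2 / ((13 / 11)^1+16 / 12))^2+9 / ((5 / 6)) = 3893187/241115 = 16.15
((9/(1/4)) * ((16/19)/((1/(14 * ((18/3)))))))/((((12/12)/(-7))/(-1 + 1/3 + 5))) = -77244.63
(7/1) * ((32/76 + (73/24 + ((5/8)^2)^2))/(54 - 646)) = -5908511/138215424 = -0.04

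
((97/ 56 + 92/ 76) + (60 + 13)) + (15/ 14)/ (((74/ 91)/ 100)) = 8176711/39368 = 207.70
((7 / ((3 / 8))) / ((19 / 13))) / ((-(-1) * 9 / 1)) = 728/513 = 1.42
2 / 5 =0.40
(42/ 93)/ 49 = 2/217 = 0.01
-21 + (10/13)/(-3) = -829/39 = -21.26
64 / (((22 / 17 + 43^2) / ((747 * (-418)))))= -37747072/3495 = -10800.31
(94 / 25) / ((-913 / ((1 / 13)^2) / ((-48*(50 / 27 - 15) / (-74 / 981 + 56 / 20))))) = -2909864/515506277 = -0.01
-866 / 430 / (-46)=433/9890 = 0.04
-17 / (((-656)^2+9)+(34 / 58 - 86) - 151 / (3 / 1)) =-1479/37428205 = 0.00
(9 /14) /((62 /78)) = 351/434 = 0.81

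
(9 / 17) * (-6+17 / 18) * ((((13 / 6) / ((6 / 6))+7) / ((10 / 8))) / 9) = -1001/459 = -2.18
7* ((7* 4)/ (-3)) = -196/3 = -65.33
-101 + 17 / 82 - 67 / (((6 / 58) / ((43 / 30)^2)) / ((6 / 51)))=-121068881/470475 = -257.33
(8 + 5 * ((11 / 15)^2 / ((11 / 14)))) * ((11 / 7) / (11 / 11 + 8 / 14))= 11.42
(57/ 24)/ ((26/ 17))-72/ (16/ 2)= -1549/208 = -7.45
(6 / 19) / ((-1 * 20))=-3/190 = -0.02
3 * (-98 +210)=336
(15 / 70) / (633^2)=1/1869882 = 0.00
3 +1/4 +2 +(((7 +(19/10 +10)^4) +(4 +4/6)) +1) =602139263/30000 = 20071.31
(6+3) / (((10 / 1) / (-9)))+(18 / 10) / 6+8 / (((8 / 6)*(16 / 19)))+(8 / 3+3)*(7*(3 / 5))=185/8 = 23.12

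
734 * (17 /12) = 6239/6 = 1039.83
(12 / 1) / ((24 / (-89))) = -89/2 = -44.50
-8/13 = -0.62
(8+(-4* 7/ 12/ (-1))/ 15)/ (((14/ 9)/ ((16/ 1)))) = 2936/35 = 83.89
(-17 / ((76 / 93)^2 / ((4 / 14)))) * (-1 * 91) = 1911429/2888 = 661.85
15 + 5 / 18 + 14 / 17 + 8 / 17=5071/306 = 16.57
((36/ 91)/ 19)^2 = 1296/2989441 = 0.00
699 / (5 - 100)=-7.36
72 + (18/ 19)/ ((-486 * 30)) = 1108079/15390 = 72.00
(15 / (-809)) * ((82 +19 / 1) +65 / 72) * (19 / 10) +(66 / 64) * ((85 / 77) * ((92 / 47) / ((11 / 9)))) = -248281067/140533008 = -1.77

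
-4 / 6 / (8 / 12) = -1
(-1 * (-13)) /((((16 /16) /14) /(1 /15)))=182/15 = 12.13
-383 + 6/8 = -1529/4 = -382.25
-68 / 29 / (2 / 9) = -306/29 = -10.55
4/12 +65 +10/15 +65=131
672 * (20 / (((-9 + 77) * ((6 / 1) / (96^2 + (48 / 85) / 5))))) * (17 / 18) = 73114496/255 = 286723.51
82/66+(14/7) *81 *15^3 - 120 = 18038831/33 = 546631.24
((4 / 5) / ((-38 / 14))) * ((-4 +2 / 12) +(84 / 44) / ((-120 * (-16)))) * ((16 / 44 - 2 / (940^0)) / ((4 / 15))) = -5099157/735680 = -6.93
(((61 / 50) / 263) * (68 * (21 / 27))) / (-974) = -7259/28818225 = 0.00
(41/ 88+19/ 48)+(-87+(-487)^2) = 125179751/528 = 237082.86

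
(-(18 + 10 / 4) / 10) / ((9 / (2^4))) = -164/45 = -3.64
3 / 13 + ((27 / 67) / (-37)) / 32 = 237633/1031264 = 0.23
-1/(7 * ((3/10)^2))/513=-100/32319 = 0.00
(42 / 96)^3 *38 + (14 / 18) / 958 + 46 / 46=36930883/8828928 = 4.18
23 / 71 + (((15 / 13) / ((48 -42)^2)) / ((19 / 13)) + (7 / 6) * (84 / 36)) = 148999/48564 = 3.07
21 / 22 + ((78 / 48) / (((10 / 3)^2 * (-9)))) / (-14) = 0.96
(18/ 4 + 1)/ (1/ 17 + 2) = 187/70 = 2.67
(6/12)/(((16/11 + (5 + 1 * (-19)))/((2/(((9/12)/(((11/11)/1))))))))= -22/207 = -0.11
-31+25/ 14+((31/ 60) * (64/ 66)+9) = -136613/6930 = -19.71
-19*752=-14288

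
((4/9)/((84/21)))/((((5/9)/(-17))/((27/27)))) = -3.40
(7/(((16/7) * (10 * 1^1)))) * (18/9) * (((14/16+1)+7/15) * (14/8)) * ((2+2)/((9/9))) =96383/9600 = 10.04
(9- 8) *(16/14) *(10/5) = 16/7 = 2.29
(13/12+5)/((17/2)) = 73/102 = 0.72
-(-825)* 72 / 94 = 631.91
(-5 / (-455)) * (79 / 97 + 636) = 61771/8827 = 7.00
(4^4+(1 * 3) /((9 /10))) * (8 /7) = 6224/21 = 296.38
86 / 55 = 1.56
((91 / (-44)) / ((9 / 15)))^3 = -94196375/2299968 = -40.96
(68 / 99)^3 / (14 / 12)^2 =1257728/5282739 = 0.24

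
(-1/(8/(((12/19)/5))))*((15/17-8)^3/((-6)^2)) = 1771561/11201640 = 0.16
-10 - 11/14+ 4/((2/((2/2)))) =-123/14 = -8.79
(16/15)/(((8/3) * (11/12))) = 24/55 = 0.44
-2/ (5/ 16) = -6.40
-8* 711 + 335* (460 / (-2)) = -82738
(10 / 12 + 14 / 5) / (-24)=-109/720 = -0.15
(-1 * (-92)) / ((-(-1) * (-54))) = -46/27 = -1.70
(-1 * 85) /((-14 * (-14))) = -85/196 = -0.43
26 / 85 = 0.31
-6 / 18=-1/3 = -0.33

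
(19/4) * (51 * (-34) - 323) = -39083/4 = -9770.75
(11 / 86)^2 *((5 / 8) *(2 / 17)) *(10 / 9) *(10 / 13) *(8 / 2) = 15125/3677661 = 0.00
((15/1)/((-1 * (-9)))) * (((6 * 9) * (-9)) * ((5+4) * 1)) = -7290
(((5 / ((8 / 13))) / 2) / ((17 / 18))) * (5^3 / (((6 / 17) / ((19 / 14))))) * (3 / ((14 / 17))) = 23619375/3136 = 7531.69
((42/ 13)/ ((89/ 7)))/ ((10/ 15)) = 441/1157 = 0.38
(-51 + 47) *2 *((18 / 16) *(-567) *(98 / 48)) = 83349/8 = 10418.62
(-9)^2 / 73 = 81/73 = 1.11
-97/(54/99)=-1067/6 = -177.83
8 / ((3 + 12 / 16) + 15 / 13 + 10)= 416/775 = 0.54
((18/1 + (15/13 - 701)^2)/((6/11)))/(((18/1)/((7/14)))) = 455271553/18252 = 24943.65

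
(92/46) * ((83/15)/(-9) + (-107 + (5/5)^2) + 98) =-2326/135 = -17.23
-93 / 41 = -2.27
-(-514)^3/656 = 16974593/82 = 207007.23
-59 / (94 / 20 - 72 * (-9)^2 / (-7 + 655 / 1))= 590/43 = 13.72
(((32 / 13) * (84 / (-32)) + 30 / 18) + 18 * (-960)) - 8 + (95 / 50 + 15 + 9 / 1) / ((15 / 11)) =-11227971/650 = -17273.80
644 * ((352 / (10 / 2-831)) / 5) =-16192/295 = -54.89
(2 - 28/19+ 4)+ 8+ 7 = 371/19 = 19.53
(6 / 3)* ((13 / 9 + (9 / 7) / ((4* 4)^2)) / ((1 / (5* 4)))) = 116885/2016 = 57.98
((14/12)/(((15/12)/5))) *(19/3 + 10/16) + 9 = 1493/36 = 41.47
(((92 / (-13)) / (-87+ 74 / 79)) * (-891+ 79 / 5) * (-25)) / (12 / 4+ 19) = 79511920/972257 = 81.78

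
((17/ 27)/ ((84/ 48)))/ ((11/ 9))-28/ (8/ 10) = -8017/231 = -34.71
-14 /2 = -7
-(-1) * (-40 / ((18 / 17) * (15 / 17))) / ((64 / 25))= -7225/432 = -16.72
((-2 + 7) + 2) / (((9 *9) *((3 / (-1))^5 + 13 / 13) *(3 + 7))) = -7/196020 = 0.00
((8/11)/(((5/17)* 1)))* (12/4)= 7.42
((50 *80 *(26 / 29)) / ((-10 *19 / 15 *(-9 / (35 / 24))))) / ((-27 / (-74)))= 16835000/133893 = 125.73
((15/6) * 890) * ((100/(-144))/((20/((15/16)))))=-55625/768 = -72.43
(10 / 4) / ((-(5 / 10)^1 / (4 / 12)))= -5/3 = -1.67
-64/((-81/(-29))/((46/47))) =-85376/3807 = -22.43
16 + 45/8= 173/8 = 21.62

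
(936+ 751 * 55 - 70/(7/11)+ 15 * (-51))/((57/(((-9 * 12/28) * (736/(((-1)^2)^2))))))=-274008384/133 = -2060213.41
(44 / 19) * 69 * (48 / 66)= 2208/19 = 116.21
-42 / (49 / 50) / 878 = -0.05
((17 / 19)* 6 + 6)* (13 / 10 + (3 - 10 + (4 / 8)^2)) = -5886/95 = -61.96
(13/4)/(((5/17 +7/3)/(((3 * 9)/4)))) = 17901/2144 = 8.35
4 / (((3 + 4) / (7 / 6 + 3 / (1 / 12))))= 446/21 = 21.24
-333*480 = -159840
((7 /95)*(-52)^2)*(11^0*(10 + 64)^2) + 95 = 103658753/95 = 1091144.77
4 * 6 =24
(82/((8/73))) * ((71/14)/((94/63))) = 1912527/752 = 2543.25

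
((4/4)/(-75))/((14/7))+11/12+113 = 11391/100 = 113.91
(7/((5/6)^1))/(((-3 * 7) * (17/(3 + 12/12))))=-8/85 = -0.09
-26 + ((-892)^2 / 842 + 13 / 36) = 13933369/15156 = 919.33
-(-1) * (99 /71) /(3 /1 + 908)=99/64681 = 0.00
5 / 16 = 0.31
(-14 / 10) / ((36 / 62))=-217/90 = -2.41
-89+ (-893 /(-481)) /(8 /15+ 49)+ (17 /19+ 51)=-251700510/6790277 = -37.07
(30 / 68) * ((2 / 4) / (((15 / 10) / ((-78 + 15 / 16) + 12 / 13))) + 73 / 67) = -5077635/473824 = -10.72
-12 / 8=-3/2 = -1.50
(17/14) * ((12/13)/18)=0.06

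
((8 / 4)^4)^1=16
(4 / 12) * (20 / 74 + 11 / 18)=587/1998 = 0.29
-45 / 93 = -15/31 = -0.48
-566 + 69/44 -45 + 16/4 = -26639/44 = -605.43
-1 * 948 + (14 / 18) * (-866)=-14594/9 = -1621.56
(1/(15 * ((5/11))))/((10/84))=154/125 = 1.23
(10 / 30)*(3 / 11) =1/11 = 0.09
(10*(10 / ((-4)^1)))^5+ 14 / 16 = -78124993/8 = -9765624.12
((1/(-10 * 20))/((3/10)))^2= 1/3600 = 0.00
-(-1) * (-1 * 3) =-3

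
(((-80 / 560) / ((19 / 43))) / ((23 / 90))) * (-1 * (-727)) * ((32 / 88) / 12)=-937830/33649 = -27.87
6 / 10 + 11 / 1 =58/5 = 11.60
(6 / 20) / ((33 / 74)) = 37/55 = 0.67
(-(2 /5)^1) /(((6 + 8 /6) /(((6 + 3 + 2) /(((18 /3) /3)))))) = -0.30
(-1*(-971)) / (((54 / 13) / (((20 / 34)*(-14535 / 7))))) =-285520.24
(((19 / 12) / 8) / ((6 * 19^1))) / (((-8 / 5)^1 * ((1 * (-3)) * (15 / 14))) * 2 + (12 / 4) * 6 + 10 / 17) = 119/1979136 = 0.00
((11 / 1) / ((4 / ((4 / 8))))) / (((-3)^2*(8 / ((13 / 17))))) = 143/9792 = 0.01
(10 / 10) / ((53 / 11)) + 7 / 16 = 547/848 = 0.65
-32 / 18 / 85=-0.02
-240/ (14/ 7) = -120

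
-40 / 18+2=-2/9 = -0.22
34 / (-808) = -0.04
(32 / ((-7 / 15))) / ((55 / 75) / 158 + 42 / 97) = -110347200/704249 = -156.69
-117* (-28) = 3276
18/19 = 0.95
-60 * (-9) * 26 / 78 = 180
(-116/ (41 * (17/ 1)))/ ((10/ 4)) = -232/3485 = -0.07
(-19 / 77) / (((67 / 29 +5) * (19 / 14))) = -29/1166 = -0.02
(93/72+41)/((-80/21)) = -1421/128 = -11.10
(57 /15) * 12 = 228/5 = 45.60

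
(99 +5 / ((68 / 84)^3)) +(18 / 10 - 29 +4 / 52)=25963361/319345 = 81.30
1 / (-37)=-0.03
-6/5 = -1.20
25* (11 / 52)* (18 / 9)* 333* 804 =36813150/13 = 2831780.77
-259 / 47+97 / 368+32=462719/17296 = 26.75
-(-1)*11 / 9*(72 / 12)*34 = 748/3 = 249.33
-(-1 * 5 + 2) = 3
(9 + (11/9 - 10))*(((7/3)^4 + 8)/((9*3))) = 6098/19683 = 0.31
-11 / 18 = -0.61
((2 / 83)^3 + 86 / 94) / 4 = 24587217/107495956 = 0.23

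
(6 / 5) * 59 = 354/5 = 70.80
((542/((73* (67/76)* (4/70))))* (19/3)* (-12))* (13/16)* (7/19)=-16399565/4891 = -3353.01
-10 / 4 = -2.50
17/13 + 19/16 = 519/208 = 2.50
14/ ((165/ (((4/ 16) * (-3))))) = -7/110 = -0.06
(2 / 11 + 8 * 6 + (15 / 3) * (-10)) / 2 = -10/11 = -0.91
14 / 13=1.08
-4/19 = -0.21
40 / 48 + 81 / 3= 167/6 = 27.83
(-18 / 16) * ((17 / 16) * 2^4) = -153/8 = -19.12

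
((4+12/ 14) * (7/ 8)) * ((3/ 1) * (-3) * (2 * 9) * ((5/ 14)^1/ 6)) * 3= -6885/56 = -122.95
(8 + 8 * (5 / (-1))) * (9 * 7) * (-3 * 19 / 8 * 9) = 129276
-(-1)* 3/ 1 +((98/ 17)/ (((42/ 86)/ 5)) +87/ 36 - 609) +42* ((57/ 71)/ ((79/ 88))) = -580132331/1144236 = -507.00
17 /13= 1.31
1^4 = 1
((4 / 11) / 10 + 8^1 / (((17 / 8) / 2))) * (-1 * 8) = -56592/935 = -60.53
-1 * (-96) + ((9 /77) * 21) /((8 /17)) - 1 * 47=4771/88 = 54.22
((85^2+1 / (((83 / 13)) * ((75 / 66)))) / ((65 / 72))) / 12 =666.94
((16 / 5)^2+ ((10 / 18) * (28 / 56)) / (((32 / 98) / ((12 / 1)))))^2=150528361/360000 = 418.13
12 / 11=1.09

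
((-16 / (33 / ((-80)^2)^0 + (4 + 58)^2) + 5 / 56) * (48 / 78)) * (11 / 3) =67793/352807 = 0.19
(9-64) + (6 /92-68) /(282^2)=-201198845/3658104 = -55.00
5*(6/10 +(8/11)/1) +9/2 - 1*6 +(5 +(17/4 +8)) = 985/44 = 22.39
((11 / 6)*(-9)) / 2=-33/4 = -8.25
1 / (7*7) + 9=442/49 = 9.02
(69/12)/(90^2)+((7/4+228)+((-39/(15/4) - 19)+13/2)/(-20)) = 7481021/32400 = 230.90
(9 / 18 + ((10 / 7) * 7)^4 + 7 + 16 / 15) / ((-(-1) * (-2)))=-300257/60 = -5004.28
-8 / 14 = -4/7 = -0.57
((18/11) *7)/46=0.25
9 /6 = 3/2 = 1.50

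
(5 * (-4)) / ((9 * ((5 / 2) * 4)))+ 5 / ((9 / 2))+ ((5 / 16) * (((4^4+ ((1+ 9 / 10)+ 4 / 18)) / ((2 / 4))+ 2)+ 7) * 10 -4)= 29489/18 = 1638.28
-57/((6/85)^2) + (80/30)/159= -21826693/1908 = -11439.57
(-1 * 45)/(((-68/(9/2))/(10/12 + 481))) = 390285/272 = 1434.87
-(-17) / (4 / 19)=80.75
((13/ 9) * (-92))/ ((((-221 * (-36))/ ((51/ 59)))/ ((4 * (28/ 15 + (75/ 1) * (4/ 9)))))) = -2.03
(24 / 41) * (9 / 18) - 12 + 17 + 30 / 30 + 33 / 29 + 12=19.43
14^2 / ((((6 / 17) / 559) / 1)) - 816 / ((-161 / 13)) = 149970158/483 = 310497.22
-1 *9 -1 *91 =-100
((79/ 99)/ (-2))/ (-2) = 79/396 = 0.20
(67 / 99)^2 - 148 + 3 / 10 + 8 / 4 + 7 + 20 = -11588897/98010 = -118.24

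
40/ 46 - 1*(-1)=43/23 = 1.87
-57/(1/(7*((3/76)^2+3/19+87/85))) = -12196737/25840 = -472.01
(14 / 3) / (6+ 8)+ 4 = 13/3 = 4.33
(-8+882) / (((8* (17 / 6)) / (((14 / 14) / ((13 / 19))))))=24909/442 = 56.36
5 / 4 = 1.25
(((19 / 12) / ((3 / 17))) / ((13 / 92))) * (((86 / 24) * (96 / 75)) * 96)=81778432/2925 = 27958.44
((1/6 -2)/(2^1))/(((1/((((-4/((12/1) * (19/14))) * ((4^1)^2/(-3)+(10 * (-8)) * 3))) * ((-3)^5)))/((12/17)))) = 3060288/323 = 9474.58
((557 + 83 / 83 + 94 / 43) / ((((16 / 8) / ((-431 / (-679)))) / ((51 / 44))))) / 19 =66184791/6102173 = 10.85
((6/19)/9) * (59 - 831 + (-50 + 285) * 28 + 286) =12188/57 = 213.82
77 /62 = 1.24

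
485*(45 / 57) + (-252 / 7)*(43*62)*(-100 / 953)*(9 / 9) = 189287475/18107 = 10453.83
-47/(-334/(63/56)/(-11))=-4653/2672 = -1.74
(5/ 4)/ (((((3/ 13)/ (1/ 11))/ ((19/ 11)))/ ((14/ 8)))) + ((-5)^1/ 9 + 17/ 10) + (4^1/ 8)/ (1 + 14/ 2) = 29353/10890 = 2.70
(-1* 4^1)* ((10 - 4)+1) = -28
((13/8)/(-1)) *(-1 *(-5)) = -65/8 = -8.12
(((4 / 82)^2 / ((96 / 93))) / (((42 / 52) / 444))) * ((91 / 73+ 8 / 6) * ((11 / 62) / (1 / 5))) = 14947075/5153946 = 2.90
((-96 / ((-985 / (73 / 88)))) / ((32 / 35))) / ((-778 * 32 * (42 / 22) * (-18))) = 73/706249728 = 0.00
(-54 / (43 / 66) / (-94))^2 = 3175524/4084441 = 0.78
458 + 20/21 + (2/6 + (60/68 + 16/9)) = 494744/1071 = 461.95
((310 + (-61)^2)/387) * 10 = 40310/387 = 104.16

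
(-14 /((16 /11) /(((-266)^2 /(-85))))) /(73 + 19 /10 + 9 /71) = 96705763/905573 = 106.79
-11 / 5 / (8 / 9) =-99/40 = -2.48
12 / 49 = 0.24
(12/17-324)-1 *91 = -7043/17 = -414.29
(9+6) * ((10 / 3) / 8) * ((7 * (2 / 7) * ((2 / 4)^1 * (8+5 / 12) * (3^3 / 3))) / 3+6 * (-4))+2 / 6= 391/48 = 8.15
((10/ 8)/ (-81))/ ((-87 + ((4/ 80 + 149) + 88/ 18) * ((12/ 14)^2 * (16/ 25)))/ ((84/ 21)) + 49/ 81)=30625/6051511 = 0.01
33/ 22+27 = 57/2 = 28.50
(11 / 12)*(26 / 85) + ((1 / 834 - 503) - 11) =-6069583/11815 = -513.72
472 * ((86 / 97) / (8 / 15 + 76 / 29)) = 4414380/33271 = 132.68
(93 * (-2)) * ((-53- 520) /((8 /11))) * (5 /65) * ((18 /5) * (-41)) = -216300051/130 = -1663846.55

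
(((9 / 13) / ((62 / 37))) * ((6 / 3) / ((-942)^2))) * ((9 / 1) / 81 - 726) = -241721/357607692 = 0.00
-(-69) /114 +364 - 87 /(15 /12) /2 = 62663/190 = 329.81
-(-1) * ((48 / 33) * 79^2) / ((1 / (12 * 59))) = 70698048/11 = 6427095.27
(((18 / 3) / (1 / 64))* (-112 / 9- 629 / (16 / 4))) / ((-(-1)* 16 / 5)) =-61090/3 = -20363.33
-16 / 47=-0.34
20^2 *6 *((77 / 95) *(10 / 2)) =9726.32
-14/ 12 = -7/6 = -1.17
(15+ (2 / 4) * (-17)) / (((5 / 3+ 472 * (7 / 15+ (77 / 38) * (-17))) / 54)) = -100035/4570609 = -0.02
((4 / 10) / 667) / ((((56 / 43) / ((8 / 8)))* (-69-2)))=-43/6629980 = 0.00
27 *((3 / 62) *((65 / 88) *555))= 2922075/5456 = 535.57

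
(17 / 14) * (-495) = -8415/14 = -601.07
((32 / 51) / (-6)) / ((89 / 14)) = -224/13617 = -0.02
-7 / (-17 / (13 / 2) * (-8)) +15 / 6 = 589/272 = 2.17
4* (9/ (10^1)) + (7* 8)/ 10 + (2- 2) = 46/5 = 9.20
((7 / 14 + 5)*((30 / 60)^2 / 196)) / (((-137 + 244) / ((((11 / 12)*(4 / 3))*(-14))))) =-121/107856 = 0.00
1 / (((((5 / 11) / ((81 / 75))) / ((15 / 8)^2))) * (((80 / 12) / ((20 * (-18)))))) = -72171/160 = -451.07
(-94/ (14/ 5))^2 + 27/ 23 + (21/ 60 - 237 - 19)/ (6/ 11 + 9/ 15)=36718805/40572 = 905.03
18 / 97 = 0.19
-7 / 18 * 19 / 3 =-133/54 = -2.46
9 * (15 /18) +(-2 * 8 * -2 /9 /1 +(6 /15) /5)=5011/450 = 11.14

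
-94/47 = -2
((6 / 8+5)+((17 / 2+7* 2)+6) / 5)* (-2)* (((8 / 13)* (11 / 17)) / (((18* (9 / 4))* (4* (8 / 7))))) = -17633/358020 = -0.05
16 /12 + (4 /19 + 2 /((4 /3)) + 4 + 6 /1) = 13.04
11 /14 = 0.79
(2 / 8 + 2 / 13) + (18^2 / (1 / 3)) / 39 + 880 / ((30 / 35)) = 164111/156 = 1051.99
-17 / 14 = -1.21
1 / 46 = 0.02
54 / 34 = 1.59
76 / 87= 0.87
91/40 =2.28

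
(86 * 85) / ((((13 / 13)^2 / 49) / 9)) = 3223710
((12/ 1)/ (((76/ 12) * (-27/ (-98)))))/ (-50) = -196/1425 = -0.14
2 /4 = 1/2 = 0.50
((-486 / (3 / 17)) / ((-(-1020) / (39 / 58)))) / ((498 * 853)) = -351/82126840 = 0.00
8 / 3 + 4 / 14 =62/21 = 2.95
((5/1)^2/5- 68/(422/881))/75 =-9633/5275 = -1.83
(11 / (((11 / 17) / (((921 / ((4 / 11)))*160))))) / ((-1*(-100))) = 344454/5 = 68890.80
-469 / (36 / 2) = -469/18 = -26.06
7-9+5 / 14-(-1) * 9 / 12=-25/28 = -0.89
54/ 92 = 27/46 = 0.59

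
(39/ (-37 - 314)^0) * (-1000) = -39000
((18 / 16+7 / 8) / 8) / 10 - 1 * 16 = -639/40 = -15.98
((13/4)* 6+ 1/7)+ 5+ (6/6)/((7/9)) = 363/14 = 25.93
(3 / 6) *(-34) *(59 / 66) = -1003/66 = -15.20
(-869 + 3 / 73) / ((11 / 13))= -824642/803 = -1026.95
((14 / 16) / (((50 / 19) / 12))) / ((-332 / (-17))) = 6783/33200 = 0.20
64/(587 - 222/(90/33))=10/79 = 0.13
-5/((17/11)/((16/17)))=-880/289 = -3.04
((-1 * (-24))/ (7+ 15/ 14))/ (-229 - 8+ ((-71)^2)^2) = 84/717873293 = 0.00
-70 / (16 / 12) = -105/2 = -52.50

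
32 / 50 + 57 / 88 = 1.29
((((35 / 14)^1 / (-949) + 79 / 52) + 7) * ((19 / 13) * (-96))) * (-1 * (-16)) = -235872384/12337 = -19119.10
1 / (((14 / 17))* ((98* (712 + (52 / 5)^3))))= 2125/315022176 = 0.00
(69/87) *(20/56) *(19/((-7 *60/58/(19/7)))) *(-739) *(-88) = -134990174/1029 = -131185.79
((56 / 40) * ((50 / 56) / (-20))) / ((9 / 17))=-17/144 = -0.12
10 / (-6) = -1.67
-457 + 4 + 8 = -445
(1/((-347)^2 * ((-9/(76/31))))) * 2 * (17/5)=-2584/167970555 = 0.00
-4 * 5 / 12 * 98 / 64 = -2.55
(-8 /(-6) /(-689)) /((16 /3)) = -1/2756 = 0.00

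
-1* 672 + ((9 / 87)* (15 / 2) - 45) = -41541/58 = -716.22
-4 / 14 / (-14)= 1/49 = 0.02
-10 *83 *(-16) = 13280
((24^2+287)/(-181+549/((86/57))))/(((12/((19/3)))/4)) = 1410142/141543 = 9.96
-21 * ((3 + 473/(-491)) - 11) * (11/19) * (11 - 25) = -14232834/9329 = -1525.65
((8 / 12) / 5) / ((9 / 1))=0.01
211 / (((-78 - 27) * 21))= -211/2205 = -0.10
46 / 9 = 5.11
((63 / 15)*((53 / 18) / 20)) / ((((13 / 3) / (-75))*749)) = -159/11128 = -0.01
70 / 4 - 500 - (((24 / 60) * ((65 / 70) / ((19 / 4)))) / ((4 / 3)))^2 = -426750167/884450 = -482.50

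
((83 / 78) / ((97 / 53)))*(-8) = -4.65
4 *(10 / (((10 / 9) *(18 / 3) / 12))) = 72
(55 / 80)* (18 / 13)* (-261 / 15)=-8613/520 = -16.56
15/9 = 5/3 = 1.67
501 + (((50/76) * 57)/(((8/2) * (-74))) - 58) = 262181/592 = 442.87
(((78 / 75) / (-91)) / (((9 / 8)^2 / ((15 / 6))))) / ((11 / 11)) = -0.02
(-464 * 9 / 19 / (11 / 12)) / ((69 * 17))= -0.20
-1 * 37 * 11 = -407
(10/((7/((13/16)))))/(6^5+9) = 13/87192 = 0.00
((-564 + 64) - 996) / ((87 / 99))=-49368/29 = -1702.34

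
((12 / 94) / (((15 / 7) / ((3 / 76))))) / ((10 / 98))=1029/44650 = 0.02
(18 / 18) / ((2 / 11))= 11/2 = 5.50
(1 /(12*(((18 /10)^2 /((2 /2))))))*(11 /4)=275/3888 = 0.07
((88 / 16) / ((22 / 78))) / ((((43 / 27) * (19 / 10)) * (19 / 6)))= 31590/15523 = 2.04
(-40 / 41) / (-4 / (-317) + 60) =-1585/97498 = -0.02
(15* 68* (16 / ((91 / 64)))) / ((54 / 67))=11663360/819 = 14240.98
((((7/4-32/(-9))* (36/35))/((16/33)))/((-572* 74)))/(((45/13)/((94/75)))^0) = -573/2154880 = 0.00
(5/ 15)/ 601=1/1803 = 0.00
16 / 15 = 1.07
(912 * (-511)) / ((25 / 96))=-44739072/25 = -1789562.88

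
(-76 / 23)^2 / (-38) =-152/529 = -0.29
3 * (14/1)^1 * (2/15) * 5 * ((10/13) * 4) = 1120/13 = 86.15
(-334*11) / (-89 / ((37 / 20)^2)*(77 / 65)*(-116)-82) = -32693089/31068243 = -1.05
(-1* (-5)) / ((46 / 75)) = 375/46 = 8.15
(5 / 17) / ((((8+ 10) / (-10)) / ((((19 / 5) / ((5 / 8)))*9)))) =-152/17 = -8.94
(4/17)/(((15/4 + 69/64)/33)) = 2816/1751 = 1.61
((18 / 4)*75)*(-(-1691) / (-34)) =-1141425/68 = -16785.66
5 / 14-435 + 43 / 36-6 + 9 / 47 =-5202559/11844 = -439.26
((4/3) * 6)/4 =2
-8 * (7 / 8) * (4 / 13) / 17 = -28/221 = -0.13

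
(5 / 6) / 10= 1/12 = 0.08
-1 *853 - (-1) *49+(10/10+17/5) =-3998/5 = -799.60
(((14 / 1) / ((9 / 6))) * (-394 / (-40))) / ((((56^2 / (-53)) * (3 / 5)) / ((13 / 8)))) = -135733/32256 = -4.21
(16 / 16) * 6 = 6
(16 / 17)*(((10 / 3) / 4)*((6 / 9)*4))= 320/153 = 2.09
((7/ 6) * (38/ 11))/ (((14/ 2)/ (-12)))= -76/11 = -6.91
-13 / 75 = -0.17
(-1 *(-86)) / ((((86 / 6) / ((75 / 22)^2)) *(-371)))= -16875/89782 = -0.19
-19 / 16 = -1.19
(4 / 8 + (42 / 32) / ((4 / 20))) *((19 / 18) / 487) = 2147/140256 = 0.02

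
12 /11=1.09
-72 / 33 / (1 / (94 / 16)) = -12.82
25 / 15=5/3 = 1.67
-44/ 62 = -22/31 = -0.71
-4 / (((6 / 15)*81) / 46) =-460/81 = -5.68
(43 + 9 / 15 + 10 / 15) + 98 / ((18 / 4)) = 2972/45 = 66.04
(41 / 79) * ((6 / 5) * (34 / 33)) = 2788/4345 = 0.64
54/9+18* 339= 6108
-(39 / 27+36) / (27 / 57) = -6403/81 = -79.05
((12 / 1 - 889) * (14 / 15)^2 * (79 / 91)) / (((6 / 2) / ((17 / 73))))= -32978708/640575 = -51.48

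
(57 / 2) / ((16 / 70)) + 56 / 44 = 22169/176 = 125.96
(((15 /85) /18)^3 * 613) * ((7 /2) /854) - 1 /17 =-0.06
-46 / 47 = -0.98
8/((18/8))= 32/9 = 3.56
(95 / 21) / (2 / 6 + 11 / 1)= 95/238 = 0.40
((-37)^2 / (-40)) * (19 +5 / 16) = -423021/640 = -660.97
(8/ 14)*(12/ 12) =4/7 = 0.57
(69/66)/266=23/5852 = 0.00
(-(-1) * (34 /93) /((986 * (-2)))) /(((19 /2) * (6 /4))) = -2/153729 = 0.00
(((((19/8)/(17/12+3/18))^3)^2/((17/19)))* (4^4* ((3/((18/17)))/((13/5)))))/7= 46170/91 = 507.36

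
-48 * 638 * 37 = -1133088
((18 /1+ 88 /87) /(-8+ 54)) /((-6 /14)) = -5789/6003 = -0.96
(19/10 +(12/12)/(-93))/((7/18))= 753/155 = 4.86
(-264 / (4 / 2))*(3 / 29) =-396/29 = -13.66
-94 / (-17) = 94/17 = 5.53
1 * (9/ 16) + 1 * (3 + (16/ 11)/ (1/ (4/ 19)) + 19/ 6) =70579/10032 = 7.04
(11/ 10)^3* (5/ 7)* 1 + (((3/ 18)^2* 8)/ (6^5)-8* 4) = -190133231/6123600 = -31.05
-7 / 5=-1.40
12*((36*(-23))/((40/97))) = -120474/5 = -24094.80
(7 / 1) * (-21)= -147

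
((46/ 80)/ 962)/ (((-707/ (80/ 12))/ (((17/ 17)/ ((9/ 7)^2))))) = -161/47220732 = 0.00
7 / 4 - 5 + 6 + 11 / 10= 3.85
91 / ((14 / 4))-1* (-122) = 148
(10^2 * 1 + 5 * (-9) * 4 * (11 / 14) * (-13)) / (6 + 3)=13570/63 = 215.40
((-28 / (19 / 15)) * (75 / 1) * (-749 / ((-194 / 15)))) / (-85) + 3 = 35484243/31331 = 1132.56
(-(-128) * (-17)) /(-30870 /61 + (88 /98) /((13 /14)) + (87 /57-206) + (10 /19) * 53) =229500544/71895843 = 3.19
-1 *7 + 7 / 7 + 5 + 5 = 4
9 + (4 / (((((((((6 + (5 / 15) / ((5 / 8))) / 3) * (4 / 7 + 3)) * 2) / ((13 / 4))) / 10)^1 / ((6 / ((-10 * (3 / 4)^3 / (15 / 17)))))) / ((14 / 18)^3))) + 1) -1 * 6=-3860/4131 = -0.93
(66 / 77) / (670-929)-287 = -520337/1813 = -287.00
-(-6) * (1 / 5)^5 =6/3125 = 0.00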